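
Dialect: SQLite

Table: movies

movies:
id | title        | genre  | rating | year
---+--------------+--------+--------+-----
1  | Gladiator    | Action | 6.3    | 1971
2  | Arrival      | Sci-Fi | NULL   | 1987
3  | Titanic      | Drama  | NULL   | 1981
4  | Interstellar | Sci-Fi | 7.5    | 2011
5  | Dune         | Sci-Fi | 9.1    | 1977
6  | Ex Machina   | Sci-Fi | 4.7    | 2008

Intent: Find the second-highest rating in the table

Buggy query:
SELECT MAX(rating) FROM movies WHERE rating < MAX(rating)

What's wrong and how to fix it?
Bug: The inner MAX is an aggregate inside WHERE, which is not allowed

Fix: Put the inner MAX in a scalar subquery

Corrected query:
SELECT MAX(rating) FROM movies WHERE rating < (SELECT MAX(rating) FROM movies)

Result:
MAX(rating)
-----------
7.5        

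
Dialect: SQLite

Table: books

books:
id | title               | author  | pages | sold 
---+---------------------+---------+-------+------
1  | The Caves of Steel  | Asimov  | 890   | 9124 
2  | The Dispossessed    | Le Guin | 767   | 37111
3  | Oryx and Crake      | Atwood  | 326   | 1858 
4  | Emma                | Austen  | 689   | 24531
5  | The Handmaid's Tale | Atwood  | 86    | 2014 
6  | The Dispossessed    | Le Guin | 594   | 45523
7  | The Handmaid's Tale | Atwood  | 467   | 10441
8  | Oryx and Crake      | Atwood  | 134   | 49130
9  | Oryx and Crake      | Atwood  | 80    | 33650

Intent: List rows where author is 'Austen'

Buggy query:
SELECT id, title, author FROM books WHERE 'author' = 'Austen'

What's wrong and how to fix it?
Bug: Single quotes denote string literals in SQL; the column name is being compared as a constant string

Fix: Remove the quotes around the column name (or use double quotes for an identifier)

Corrected query:
SELECT id, title, author FROM books WHERE author = 'Austen'

Result:
id | title | author
---+-------+-------
4  | Emma  | Austen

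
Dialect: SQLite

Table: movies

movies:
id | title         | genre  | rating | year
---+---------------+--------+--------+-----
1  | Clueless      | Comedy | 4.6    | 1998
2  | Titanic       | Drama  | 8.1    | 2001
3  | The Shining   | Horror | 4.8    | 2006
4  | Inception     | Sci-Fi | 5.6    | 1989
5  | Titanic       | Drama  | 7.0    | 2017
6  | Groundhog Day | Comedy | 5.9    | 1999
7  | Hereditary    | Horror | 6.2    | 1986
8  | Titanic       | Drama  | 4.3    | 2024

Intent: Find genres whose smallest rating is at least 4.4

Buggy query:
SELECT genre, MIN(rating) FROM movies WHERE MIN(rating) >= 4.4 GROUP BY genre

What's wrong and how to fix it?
Bug: MIN() in WHERE is a misuse of aggregate

Fix: Use HAVING for the per-group MIN condition

Corrected query:
SELECT genre, MIN(rating) FROM movies GROUP BY genre HAVING MIN(rating) >= 4.4

Result:
genre  | MIN(rating)
-------+------------
Comedy | 4.6        
Horror | 4.8        
Sci-Fi | 5.6        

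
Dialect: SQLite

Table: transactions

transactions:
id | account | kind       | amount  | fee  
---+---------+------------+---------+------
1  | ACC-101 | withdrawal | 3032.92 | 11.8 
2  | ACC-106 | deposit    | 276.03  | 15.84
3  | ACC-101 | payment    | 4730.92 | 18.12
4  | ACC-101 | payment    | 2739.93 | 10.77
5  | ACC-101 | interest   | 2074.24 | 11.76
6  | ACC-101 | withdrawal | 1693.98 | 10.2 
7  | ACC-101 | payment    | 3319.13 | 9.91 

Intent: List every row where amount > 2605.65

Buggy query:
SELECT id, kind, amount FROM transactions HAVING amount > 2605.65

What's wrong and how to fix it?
Bug: This is a non-aggregate query (no GROUP BY, no aggregates), so in SQLite the HAVING clause is invalid here; a row-level condition belongs in WHERE

Fix: Replace HAVING with WHERE since the condition applies to individual rows

Corrected query:
SELECT id, kind, amount FROM transactions WHERE amount > 2605.65

Result:
id | kind       | amount 
---+------------+--------
1  | withdrawal | 3032.92
3  | payment    | 4730.92
4  | payment    | 2739.93
7  | payment    | 3319.13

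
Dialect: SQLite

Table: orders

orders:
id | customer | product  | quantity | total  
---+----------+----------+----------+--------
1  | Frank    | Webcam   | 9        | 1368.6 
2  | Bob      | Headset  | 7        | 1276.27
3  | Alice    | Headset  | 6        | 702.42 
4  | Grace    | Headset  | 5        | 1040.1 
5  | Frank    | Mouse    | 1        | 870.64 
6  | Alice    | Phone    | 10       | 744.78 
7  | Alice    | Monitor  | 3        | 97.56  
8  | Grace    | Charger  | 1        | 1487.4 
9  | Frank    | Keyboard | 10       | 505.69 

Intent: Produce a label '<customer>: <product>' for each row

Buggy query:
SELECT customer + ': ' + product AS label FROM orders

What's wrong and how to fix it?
Bug: '+' is numeric addition; on text columns SQLite converts them to 0 instead of concatenating

Fix: Use the || operator for string concatenation

Corrected query:
SELECT customer || ': ' || product AS label FROM orders

Result:
label          
---------------
Frank: Webcam  
Bob: Headset   
Alice: Headset 
Grace: Headset 
Frank: Mouse   
Alice: Phone   
Alice: Monitor 
Grace: Charger 
Frank: Keyboard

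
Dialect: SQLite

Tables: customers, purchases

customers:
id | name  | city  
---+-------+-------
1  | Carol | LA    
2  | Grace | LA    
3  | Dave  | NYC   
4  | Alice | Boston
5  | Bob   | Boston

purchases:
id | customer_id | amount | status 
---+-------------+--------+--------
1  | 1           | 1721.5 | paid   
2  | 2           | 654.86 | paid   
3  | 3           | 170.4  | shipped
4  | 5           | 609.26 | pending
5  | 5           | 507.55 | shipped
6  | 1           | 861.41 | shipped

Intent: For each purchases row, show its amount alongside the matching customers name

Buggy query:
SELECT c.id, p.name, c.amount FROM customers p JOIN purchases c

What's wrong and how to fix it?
Bug: Missing join condition: each purchases row is matched to all customers rows instead of just its own

Fix: Specify the join condition linking the foreign key to the parent id

Corrected query:
SELECT c.id, p.name, c.amount FROM customers p JOIN purchases c ON c.customer_id = p.id

Result:
id | name  | amount
---+-------+-------
1  | Carol | 1721.5
2  | Grace | 654.86
3  | Dave  | 170.4 
4  | Bob   | 609.26
5  | Bob   | 507.55
6  | Carol | 861.41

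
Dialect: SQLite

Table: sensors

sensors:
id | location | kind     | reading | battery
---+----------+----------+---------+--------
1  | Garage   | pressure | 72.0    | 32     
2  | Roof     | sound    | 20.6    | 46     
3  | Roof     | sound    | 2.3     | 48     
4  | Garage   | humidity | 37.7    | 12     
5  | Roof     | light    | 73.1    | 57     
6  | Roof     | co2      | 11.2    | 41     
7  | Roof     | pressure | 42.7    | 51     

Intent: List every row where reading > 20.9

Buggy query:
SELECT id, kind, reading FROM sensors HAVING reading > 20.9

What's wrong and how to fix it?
Bug: This is a non-aggregate query (no GROUP BY, no aggregates), so in SQLite the HAVING clause is invalid here; a row-level condition belongs in WHERE

Fix: Replace HAVING with WHERE since the condition applies to individual rows

Corrected query:
SELECT id, kind, reading FROM sensors WHERE reading > 20.9

Result:
id | kind     | reading
---+----------+--------
1  | pressure | 72     
4  | humidity | 37.7   
5  | light    | 73.1   
7  | pressure | 42.7   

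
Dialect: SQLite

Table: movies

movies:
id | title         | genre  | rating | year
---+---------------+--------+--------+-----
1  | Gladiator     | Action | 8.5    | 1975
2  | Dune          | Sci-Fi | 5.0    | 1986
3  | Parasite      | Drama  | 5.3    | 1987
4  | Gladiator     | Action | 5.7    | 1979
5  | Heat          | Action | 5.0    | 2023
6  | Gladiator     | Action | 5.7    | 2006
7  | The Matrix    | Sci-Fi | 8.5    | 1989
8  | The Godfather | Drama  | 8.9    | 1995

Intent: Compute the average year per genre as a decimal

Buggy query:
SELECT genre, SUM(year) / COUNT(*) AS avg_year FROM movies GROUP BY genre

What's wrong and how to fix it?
Bug: Both operands are integers, so '/' performs integer division and truncates

Fix: Multiply by 1.0 (or CAST to REAL) to force floating-point division

Corrected query:
SELECT genre, SUM(year) * 1.0 / COUNT(*) AS avg_year FROM movies GROUP BY genre

Result:
genre  | avg_year
-------+---------
Action | 1995.75 
Drama  | 1991    
Sci-Fi | 1987.5  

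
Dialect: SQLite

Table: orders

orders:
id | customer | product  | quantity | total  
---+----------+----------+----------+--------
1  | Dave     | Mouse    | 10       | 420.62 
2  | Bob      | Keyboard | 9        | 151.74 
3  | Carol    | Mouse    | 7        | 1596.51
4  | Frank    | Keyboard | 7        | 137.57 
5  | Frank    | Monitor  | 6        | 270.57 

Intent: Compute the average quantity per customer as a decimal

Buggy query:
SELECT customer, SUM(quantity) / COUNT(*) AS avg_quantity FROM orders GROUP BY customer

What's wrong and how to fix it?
Bug: SUM(quantity) and COUNT(*) are both integers; the division truncates the fractional part

Fix: Cast one side to REAL so the division keeps the fractional part

Corrected query:
SELECT customer, SUM(quantity) * 1.0 / COUNT(*) AS avg_quantity FROM orders GROUP BY customer

Result:
customer | avg_quantity
---------+-------------
Bob      | 9           
Carol    | 7           
Dave     | 10          
Frank    | 6.5         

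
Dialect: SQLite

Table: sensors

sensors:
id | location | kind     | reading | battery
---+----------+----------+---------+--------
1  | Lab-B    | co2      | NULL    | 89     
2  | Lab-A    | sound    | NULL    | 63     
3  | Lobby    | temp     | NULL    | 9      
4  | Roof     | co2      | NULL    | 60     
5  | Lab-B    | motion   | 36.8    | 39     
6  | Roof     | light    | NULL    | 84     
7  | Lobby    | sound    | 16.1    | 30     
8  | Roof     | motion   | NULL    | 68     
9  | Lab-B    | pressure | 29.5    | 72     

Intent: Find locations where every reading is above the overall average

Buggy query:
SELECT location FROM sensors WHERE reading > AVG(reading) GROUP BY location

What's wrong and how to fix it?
Bug: WHERE evaluates per row before aggregation, so AVG() is unavailable

Fix: Use a subquery for AVG and a HAVING MIN(...) filter so the condition holds for every row in the group

Corrected query:
SELECT location FROM sensors GROUP BY location HAVING MIN(reading) > (SELECT AVG(reading) FROM sensors)

Result:
location
--------
Lab-B   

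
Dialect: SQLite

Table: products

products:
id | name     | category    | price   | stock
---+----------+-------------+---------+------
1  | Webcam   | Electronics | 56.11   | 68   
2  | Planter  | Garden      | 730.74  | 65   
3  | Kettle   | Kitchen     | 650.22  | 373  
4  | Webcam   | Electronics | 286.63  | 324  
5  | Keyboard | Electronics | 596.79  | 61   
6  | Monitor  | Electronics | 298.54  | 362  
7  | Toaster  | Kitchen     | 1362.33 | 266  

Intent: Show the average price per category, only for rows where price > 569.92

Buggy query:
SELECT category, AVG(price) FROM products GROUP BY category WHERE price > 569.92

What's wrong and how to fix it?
Bug: Row-level WHERE must come before GROUP BY in the clause order

Fix: Move the WHERE clause before GROUP BY

Corrected query:
SELECT category, AVG(price) FROM products WHERE price > 569.92 GROUP BY category

Result:
category    | AVG(price)
------------+-----------
Electronics | 596.79    
Garden      | 730.74    
Kitchen     | 1006.275  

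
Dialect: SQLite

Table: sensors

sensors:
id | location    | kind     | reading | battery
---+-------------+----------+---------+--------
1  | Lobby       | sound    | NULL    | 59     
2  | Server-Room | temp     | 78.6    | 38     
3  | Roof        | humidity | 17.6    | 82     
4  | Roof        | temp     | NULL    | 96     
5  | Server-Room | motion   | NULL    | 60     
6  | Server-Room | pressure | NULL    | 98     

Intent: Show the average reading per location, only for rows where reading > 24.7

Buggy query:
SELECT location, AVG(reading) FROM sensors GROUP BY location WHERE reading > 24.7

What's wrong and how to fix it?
Bug: WHERE cannot follow GROUP BY

Fix: Place WHERE between FROM and GROUP BY

Corrected query:
SELECT location, AVG(reading) FROM sensors WHERE reading > 24.7 GROUP BY location

Result:
location    | AVG(reading)
------------+-------------
Server-Room | 78.6        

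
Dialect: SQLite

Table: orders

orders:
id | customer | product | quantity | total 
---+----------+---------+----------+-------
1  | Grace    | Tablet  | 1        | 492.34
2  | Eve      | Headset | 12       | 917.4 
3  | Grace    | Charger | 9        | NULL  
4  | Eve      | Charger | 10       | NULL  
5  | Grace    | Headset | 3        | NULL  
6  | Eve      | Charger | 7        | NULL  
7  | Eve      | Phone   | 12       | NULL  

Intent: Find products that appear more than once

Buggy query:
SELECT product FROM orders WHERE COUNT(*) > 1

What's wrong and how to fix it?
Bug: WHERE can't reference COUNT(*); aggregates are computed after WHERE

Fix: GROUP BY product, then filter groups with HAVING COUNT(*) > 1

Corrected query:
SELECT product FROM orders GROUP BY product HAVING COUNT(*) > 1

Result:
product
-------
Charger
Headset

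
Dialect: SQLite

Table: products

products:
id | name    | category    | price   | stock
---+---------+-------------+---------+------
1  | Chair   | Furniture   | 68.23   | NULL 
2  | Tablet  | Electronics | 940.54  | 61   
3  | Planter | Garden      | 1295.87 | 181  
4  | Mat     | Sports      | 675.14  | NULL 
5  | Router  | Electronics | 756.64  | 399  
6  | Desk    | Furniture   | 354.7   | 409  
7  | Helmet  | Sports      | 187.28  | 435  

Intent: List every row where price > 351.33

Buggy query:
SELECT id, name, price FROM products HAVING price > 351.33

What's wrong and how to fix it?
Bug: This is a non-aggregate query (no GROUP BY, no aggregates), so in SQLite the HAVING clause is invalid here; a row-level condition belongs in WHERE

Fix: Use WHERE for row-level filtering

Corrected query:
SELECT id, name, price FROM products WHERE price > 351.33

Result:
id | name    | price  
---+---------+--------
2  | Tablet  | 940.54 
3  | Planter | 1295.87
4  | Mat     | 675.14 
5  | Router  | 756.64 
6  | Desk    | 354.7  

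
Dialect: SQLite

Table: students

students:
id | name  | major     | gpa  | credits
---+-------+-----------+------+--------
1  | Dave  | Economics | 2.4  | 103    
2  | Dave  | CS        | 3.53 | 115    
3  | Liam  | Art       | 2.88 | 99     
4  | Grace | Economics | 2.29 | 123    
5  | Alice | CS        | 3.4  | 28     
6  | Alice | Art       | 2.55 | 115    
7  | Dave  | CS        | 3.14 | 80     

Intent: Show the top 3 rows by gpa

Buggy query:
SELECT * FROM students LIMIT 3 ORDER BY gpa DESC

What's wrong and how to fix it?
Bug: ORDER BY cannot follow LIMIT; LIMIT is the final clause

Fix: Sort with ORDER BY, then apply LIMIT

Corrected query:
SELECT * FROM students ORDER BY gpa DESC LIMIT 3

Result:
id | name  | major | gpa  | credits
---+-------+-------+------+--------
2  | Dave  | CS    | 3.53 | 115    
5  | Alice | CS    | 3.4  | 28     
7  | Dave  | CS    | 3.14 | 80     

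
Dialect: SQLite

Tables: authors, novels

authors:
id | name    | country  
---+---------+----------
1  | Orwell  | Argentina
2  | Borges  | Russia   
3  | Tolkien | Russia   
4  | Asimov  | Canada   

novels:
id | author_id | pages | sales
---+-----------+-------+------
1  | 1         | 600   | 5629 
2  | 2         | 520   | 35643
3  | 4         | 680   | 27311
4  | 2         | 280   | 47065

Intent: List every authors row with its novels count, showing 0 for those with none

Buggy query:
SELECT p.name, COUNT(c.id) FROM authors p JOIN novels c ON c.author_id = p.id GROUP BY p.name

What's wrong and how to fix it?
Bug: INNER JOIN drops authors rows that have no matching novels rows

Fix: Switch to LEFT JOIN to retain unmatched parent rows

Corrected query:
SELECT p.name, COUNT(c.id) FROM authors p LEFT JOIN novels c ON c.author_id = p.id GROUP BY p.name

Result:
name    | COUNT(c.id)
--------+------------
Asimov  | 1          
Borges  | 2          
Orwell  | 1          
Tolkien | 0          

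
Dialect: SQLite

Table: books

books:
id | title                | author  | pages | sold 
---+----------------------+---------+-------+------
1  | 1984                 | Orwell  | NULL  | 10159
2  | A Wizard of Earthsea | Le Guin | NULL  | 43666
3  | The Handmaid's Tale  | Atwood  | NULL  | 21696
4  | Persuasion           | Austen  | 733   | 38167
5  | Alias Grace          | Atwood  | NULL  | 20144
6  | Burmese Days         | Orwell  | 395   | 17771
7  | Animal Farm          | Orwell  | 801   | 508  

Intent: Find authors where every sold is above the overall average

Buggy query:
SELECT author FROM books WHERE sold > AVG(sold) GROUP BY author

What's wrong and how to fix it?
Bug: AVG() is an aggregate; it can't sit directly in WHERE

Fix: Compute the overall average in a scalar subquery and compare each group's MIN against it in HAVING

Corrected query:
SELECT author FROM books GROUP BY author HAVING MIN(sold) > (SELECT AVG(sold) FROM books)

Result:
author 
-------
Austen 
Le Guin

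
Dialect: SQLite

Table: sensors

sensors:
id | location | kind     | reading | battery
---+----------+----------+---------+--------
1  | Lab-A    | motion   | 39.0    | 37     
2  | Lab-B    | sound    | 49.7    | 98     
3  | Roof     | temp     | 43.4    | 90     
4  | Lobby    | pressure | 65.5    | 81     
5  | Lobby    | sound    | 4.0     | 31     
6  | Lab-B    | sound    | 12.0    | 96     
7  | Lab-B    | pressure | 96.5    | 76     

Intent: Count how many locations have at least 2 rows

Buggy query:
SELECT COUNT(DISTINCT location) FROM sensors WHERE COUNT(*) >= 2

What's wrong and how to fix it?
Bug: COUNT(*) cannot appear in WHERE; the per-group count doesn't exist yet

Fix: Group first with HAVING COUNT(*) >= 2, then COUNT the resulting groups

Corrected query:
SELECT COUNT(*) FROM (SELECT location FROM sensors GROUP BY location HAVING COUNT(*) >= 2)

Result:
COUNT(*)
--------
2       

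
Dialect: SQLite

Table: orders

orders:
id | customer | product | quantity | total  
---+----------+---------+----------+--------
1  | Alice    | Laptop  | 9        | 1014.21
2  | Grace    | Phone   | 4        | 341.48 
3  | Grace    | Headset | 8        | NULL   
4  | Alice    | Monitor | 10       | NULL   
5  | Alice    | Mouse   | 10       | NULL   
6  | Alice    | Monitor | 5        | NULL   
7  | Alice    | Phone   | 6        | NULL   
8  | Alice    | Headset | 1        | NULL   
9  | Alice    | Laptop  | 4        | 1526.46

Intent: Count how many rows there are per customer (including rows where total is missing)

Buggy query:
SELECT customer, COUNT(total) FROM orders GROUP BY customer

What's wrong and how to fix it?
Bug: COUNT(total) skips NULLs, so groups with missing total are undercounted

Fix: Replace COUNT(total) with COUNT(*)

Corrected query:
SELECT customer, COUNT(*) FROM orders GROUP BY customer

Result:
customer | COUNT(*)
---------+---------
Alice    | 7       
Grace    | 2       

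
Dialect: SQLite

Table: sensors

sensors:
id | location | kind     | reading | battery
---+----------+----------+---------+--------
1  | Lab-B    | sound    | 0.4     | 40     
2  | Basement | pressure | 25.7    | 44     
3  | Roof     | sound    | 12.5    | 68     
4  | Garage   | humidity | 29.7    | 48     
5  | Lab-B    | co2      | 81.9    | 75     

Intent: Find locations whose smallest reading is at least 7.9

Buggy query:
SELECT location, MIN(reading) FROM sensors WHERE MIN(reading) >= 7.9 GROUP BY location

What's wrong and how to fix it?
Bug: Aggregates like MIN are computed per group after WHERE runs

Fix: Replace WHERE with HAVING after the GROUP BY

Corrected query:
SELECT location, MIN(reading) FROM sensors GROUP BY location HAVING MIN(reading) >= 7.9

Result:
location | MIN(reading)
---------+-------------
Basement | 25.7        
Garage   | 29.7        
Roof     | 12.5        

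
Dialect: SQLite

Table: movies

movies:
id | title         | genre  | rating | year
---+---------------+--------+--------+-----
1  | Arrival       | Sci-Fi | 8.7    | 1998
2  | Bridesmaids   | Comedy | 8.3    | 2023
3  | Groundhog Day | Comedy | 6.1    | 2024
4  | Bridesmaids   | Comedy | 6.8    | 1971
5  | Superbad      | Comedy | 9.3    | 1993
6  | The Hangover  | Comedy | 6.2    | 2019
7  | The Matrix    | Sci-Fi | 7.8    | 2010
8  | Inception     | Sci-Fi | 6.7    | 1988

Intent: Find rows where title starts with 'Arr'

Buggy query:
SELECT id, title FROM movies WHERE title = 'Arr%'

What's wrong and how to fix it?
Bug: '=' compares the literal string including the % character; pattern matching needs LIKE

Fix: Replace '=' with LIKE so 'Arr%' is treated as a pattern

Corrected query:
SELECT id, title FROM movies WHERE title LIKE 'Arr%'

Result:
id | title  
---+--------
1  | Arrival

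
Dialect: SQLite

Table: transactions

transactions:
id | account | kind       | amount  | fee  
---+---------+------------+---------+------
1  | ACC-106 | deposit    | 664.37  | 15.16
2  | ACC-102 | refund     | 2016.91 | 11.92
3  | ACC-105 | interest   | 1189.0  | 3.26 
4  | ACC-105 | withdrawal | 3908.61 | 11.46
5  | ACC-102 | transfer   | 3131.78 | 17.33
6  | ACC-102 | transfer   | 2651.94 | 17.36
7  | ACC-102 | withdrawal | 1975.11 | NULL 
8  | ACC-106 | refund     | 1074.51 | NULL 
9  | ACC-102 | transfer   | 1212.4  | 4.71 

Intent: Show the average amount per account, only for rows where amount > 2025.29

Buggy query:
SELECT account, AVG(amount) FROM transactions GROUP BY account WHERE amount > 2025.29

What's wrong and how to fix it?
Bug: WHERE cannot follow GROUP BY

Fix: Move the WHERE clause before GROUP BY

Corrected query:
SELECT account, AVG(amount) FROM transactions WHERE amount > 2025.29 GROUP BY account

Result:
account | AVG(amount)
--------+------------
ACC-102 | 2891.86    
ACC-105 | 3908.61    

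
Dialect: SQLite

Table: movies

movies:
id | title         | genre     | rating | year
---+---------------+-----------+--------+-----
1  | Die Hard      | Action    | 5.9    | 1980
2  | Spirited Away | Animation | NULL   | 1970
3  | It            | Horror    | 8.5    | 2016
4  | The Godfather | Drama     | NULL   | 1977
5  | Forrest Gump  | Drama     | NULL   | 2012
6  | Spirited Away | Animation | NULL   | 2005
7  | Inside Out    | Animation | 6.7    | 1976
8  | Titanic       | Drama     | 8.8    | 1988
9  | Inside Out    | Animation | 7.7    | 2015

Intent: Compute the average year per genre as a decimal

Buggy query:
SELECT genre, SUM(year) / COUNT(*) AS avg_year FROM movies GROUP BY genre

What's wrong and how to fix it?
Bug: SUM(year) and COUNT(*) are both integers; the division truncates the fractional part

Fix: Cast one side to REAL so the division keeps the fractional part

Corrected query:
SELECT genre, SUM(year) * 1.0 / COUNT(*) AS avg_year FROM movies GROUP BY genre

Result:
genre     | avg_year   
----------+------------
Action    | 1980       
Animation | 1991.5     
Drama     | 1992.333333
Horror    | 2016       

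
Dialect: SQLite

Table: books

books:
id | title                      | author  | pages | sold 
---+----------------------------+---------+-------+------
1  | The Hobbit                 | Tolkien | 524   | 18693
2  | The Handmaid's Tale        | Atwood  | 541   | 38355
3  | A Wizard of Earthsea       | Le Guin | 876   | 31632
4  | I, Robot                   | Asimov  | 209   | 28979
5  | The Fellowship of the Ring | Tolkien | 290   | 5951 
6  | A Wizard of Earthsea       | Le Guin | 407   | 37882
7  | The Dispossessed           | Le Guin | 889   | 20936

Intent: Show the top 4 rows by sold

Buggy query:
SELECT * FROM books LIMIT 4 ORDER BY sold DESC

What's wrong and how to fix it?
Bug: LIMIT must come after ORDER BY

Fix: Swap the clauses: ORDER BY first, then LIMIT

Corrected query:
SELECT * FROM books ORDER BY sold DESC LIMIT 4

Result:
id | title                | author  | pages | sold 
---+----------------------+---------+-------+------
2  | The Handmaid's Tale  | Atwood  | 541   | 38355
6  | A Wizard of Earthsea | Le Guin | 407   | 37882
3  | A Wizard of Earthsea | Le Guin | 876   | 31632
4  | I, Robot             | Asimov  | 209   | 28979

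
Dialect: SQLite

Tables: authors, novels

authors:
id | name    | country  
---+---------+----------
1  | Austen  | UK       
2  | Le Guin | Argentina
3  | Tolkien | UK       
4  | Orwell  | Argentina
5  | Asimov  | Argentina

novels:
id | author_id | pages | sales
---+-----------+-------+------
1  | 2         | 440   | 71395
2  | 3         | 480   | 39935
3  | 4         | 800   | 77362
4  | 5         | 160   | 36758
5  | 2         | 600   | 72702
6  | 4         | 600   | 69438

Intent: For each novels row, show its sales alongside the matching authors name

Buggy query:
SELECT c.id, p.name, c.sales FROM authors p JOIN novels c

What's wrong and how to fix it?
Bug: JOIN with no ON clause produces a cartesian product; every novels row pairs with every authors row

Fix: Specify the join condition linking the foreign key to the parent id

Corrected query:
SELECT c.id, p.name, c.sales FROM authors p JOIN novels c ON c.author_id = p.id

Result:
id | name    | sales
---+---------+------
1  | Le Guin | 71395
2  | Tolkien | 39935
3  | Orwell  | 77362
4  | Asimov  | 36758
5  | Le Guin | 72702
6  | Orwell  | 69438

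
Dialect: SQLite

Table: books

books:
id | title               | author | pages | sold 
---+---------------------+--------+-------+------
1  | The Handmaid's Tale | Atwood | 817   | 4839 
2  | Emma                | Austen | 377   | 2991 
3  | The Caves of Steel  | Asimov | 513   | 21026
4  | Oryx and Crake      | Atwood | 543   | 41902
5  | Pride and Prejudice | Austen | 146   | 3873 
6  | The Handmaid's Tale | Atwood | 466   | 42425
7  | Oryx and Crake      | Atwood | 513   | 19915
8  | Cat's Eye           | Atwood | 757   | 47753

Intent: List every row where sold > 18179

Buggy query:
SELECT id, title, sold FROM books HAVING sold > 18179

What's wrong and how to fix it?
Bug: This is a non-aggregate query (no GROUP BY, no aggregates), so in SQLite the HAVING clause is invalid here; a row-level condition belongs in WHERE

Fix: Use WHERE for row-level filtering

Corrected query:
SELECT id, title, sold FROM books WHERE sold > 18179

Result:
id | title               | sold 
---+---------------------+------
3  | The Caves of Steel  | 21026
4  | Oryx and Crake      | 41902
6  | The Handmaid's Tale | 42425
7  | Oryx and Crake      | 19915
8  | Cat's Eye           | 47753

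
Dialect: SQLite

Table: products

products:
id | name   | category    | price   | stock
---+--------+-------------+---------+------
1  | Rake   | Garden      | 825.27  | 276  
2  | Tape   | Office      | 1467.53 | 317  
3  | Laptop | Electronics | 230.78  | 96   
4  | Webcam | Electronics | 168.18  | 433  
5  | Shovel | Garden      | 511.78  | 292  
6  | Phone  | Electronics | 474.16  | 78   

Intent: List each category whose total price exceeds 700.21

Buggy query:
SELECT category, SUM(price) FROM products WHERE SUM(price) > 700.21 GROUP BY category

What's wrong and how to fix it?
Bug: SUM(price) is an aggregate, but WHERE filters rows before aggregation

Fix: Move the aggregate condition to a HAVING clause

Corrected query:
SELECT category, SUM(price) FROM products GROUP BY category HAVING SUM(price) > 700.21

Result:
category    | SUM(price)
------------+-----------
Electronics | 873.12    
Garden      | 1337.05   
Office      | 1467.53   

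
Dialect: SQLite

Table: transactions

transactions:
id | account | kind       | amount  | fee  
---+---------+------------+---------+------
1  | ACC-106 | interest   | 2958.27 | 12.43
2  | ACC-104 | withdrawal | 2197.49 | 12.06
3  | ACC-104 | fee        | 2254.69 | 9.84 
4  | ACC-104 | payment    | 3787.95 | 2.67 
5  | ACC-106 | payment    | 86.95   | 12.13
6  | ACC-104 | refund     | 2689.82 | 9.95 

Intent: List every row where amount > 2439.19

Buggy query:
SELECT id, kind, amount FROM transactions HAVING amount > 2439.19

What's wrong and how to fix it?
Bug: HAVING filters the output of aggregation, but this query has no GROUP BY and no aggregate functions, so SQLite rejects it (HAVING clause on a non-aggregate query); the condition here is per row

Fix: Use WHERE for row-level filtering

Corrected query:
SELECT id, kind, amount FROM transactions WHERE amount > 2439.19

Result:
id | kind     | amount 
---+----------+--------
1  | interest | 2958.27
4  | payment  | 3787.95
6  | refund   | 2689.82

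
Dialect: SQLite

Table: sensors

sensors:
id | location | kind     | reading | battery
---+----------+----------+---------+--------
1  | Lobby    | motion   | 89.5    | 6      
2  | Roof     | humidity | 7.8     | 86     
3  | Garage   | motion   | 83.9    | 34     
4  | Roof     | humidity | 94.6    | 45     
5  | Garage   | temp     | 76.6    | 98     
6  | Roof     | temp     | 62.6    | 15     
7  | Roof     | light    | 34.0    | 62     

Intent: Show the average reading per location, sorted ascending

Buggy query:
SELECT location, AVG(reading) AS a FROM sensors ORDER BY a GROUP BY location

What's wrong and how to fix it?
Bug: GROUP BY must precede ORDER BY

Fix: Move ORDER BY to the end, after GROUP BY

Corrected query:
SELECT location, AVG(reading) AS a FROM sensors GROUP BY location ORDER BY a

Result:
location | a    
---------+------
Roof     | 49.75
Garage   | 80.25
Lobby    | 89.5 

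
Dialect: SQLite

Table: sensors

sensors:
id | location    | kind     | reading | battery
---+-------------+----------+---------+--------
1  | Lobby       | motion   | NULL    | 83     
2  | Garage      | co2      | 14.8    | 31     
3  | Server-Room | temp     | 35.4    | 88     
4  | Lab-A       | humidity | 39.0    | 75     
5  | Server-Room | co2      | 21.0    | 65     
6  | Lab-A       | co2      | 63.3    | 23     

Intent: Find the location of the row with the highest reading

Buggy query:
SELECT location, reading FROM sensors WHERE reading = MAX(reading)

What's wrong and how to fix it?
Bug: WHERE is evaluated per row; an aggregate over the whole table isn't defined there

Fix: Use a subquery: WHERE reading = (SELECT MAX(reading) FROM sensors)

Corrected query:
SELECT location, reading FROM sensors WHERE reading = (SELECT MAX(reading) FROM sensors)

Result:
location | reading
---------+--------
Lab-A    | 63.3   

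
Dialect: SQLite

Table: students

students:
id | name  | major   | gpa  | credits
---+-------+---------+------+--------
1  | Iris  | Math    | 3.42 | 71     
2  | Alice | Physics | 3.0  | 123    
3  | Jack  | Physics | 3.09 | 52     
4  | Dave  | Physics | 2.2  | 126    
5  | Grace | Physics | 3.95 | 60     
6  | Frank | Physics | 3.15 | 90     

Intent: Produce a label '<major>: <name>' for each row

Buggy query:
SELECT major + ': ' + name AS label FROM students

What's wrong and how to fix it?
Bug: '+' is numeric addition; on text columns SQLite converts them to 0 instead of concatenating

Fix: Replace + with || to concatenate text

Corrected query:
SELECT major || ': ' || name AS label FROM students

Result:
label         
--------------
Math: Iris    
Physics: Alice
Physics: Jack 
Physics: Dave 
Physics: Grace
Physics: Frank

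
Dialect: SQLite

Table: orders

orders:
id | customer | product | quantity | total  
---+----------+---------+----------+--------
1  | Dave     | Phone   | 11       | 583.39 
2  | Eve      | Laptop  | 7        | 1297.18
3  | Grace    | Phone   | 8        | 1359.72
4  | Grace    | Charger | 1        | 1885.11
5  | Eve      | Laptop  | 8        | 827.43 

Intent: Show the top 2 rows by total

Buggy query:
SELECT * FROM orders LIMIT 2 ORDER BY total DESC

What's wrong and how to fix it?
Bug: LIMIT must come after ORDER BY

Fix: Swap the clauses: ORDER BY first, then LIMIT

Corrected query:
SELECT * FROM orders ORDER BY total DESC LIMIT 2

Result:
id | customer | product | quantity | total  
---+----------+---------+----------+--------
4  | Grace    | Charger | 1        | 1885.11
3  | Grace    | Phone   | 8        | 1359.72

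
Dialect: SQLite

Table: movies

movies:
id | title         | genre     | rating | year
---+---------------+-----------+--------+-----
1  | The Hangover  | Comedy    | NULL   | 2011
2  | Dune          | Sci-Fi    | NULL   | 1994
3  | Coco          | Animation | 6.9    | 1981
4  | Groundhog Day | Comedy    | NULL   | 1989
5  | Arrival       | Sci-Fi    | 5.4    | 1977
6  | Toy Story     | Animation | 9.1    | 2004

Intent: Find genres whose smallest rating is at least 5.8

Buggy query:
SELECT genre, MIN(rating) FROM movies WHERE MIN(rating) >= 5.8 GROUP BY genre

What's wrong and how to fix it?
Bug: MIN() in WHERE is a misuse of aggregate

Fix: Replace WHERE with HAVING after the GROUP BY

Corrected query:
SELECT genre, MIN(rating) FROM movies GROUP BY genre HAVING MIN(rating) >= 5.8

Result:
genre     | MIN(rating)
----------+------------
Animation | 6.9        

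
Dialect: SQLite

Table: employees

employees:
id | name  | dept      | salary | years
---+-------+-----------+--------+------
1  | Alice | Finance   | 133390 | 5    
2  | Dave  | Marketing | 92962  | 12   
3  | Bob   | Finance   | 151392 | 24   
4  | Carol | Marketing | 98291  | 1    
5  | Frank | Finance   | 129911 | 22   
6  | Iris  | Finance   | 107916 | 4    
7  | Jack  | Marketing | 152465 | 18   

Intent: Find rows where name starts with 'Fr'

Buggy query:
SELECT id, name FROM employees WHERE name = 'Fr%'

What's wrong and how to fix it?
Bug: '=' compares the literal string including the % character; pattern matching needs LIKE

Fix: Use LIKE for wildcard pattern matching

Corrected query:
SELECT id, name FROM employees WHERE name LIKE 'Fr%'

Result:
id | name 
---+------
5  | Frank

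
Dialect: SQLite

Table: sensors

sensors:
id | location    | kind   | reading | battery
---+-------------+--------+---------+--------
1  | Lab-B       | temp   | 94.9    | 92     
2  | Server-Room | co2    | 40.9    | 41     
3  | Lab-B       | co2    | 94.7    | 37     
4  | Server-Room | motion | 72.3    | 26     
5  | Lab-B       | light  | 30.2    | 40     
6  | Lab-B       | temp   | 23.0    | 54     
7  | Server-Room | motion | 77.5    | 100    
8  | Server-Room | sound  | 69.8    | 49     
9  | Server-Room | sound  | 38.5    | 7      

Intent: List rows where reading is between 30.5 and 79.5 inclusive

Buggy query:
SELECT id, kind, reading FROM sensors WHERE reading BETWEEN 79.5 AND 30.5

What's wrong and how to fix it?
Bug: The bounds are reversed; BETWEEN a AND b requires a <= b to match anything

Fix: Write BETWEEN 30.5 AND 79.5

Corrected query:
SELECT id, kind, reading FROM sensors WHERE reading BETWEEN 30.5 AND 79.5

Result:
id | kind   | reading
---+--------+--------
2  | co2    | 40.9   
4  | motion | 72.3   
7  | motion | 77.5   
8  | sound  | 69.8   
9  | sound  | 38.5   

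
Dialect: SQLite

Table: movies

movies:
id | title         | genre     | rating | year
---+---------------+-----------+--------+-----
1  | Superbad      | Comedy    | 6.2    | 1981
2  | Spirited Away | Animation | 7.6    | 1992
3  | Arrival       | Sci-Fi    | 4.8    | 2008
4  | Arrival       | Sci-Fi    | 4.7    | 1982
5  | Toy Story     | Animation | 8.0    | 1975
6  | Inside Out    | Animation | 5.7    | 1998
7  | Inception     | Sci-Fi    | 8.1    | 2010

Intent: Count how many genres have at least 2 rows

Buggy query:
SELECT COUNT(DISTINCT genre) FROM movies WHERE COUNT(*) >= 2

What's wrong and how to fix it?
Bug: WHERE filters individual rows, not groups, so a group-level COUNT is invalid there

Fix: Use a subquery that GROUPs and filters with HAVING, then count its rows

Corrected query:
SELECT COUNT(*) FROM (SELECT genre FROM movies GROUP BY genre HAVING COUNT(*) >= 2)

Result:
COUNT(*)
--------
2       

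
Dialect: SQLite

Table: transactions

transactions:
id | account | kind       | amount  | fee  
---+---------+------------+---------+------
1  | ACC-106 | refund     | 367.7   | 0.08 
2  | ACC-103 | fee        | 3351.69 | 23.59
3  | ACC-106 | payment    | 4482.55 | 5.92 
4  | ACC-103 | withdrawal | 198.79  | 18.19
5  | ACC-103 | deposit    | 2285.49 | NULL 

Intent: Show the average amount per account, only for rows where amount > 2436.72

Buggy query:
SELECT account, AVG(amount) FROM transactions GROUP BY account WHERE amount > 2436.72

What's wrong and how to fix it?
Bug: WHERE cannot follow GROUP BY

Fix: Move the WHERE clause before GROUP BY

Corrected query:
SELECT account, AVG(amount) FROM transactions WHERE amount > 2436.72 GROUP BY account

Result:
account | AVG(amount)
--------+------------
ACC-103 | 3351.69    
ACC-106 | 4482.55    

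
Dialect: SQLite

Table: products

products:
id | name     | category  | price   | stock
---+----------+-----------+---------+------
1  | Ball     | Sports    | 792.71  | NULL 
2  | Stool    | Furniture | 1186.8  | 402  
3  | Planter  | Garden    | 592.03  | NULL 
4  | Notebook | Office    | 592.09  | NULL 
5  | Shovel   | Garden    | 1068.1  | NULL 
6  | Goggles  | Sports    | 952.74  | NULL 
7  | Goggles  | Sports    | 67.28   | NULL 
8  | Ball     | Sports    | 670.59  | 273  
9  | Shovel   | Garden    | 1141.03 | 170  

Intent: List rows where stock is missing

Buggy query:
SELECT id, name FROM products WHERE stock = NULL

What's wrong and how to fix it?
Bug: '= NULL' is always unknown in SQL three-valued logic, so no rows match

Fix: Replace '= NULL' with 'IS NULL'

Corrected query:
SELECT id, name FROM products WHERE stock IS NULL

Result:
id | name    
---+---------
1  | Ball    
3  | Planter 
4  | Notebook
5  | Shovel  
6  | Goggles 
7  | Goggles 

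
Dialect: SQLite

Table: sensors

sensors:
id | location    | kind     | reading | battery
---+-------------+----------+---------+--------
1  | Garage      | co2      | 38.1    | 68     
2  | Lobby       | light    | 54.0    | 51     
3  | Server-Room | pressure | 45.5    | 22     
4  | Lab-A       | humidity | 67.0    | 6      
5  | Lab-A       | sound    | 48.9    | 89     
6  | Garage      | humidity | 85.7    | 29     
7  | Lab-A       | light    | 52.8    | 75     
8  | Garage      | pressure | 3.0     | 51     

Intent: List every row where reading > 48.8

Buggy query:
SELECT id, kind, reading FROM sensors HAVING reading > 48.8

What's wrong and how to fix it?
Bug: This is a non-aggregate query (no GROUP BY, no aggregates), so in SQLite the HAVING clause is invalid here; a row-level condition belongs in WHERE

Fix: Use WHERE for row-level filtering

Corrected query:
SELECT id, kind, reading FROM sensors WHERE reading > 48.8

Result:
id | kind     | reading
---+----------+--------
2  | light    | 54     
4  | humidity | 67     
5  | sound    | 48.9   
6  | humidity | 85.7   
7  | light    | 52.8   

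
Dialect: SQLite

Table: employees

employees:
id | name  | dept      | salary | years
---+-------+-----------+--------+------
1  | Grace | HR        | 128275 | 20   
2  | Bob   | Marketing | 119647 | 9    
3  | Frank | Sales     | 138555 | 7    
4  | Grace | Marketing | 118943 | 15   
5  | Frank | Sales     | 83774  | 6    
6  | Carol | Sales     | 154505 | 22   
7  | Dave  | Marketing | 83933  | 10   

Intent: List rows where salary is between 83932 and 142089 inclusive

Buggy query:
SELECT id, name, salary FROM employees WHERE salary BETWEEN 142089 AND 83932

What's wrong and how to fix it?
Bug: The bounds are reversed; BETWEEN a AND b requires a <= b to match anything

Fix: Write BETWEEN 83932 AND 142089

Corrected query:
SELECT id, name, salary FROM employees WHERE salary BETWEEN 83932 AND 142089

Result:
id | name  | salary
---+-------+-------
1  | Grace | 128275
2  | Bob   | 119647
3  | Frank | 138555
4  | Grace | 118943
7  | Dave  | 83933 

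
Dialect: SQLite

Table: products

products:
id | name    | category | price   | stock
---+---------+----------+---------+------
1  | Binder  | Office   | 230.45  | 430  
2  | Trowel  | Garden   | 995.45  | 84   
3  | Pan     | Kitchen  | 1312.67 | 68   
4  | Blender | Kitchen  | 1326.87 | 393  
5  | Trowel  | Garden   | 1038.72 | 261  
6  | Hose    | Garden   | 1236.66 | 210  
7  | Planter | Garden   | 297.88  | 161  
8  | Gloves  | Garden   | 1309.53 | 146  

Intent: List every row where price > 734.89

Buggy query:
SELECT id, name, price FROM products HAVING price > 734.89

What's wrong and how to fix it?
Bug: HAVING filters the output of aggregation, but this query has no GROUP BY and no aggregate functions, so SQLite rejects it (HAVING clause on a non-aggregate query); the condition here is per row

Fix: Replace HAVING with WHERE since the condition applies to individual rows

Corrected query:
SELECT id, name, price FROM products WHERE price > 734.89

Result:
id | name    | price  
---+---------+--------
2  | Trowel  | 995.45 
3  | Pan     | 1312.67
4  | Blender | 1326.87
5  | Trowel  | 1038.72
6  | Hose    | 1236.66
8  | Gloves  | 1309.53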